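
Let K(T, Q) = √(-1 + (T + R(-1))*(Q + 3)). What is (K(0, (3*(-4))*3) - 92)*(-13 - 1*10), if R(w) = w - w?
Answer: 2116 - 23*I ≈ 2116.0 - 23.0*I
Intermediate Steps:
R(w) = 0
K(T, Q) = √(-1 + T*(3 + Q)) (K(T, Q) = √(-1 + (T + 0)*(Q + 3)) = √(-1 + T*(3 + Q)))
(K(0, (3*(-4))*3) - 92)*(-13 - 1*10) = (√(-1 + 3*0 + ((3*(-4))*3)*0) - 92)*(-13 - 1*10) = (√(-1 + 0 - 12*3*0) - 92)*(-13 - 10) = (√(-1 + 0 - 36*0) - 92)*(-23) = (√(-1 + 0 + 0) - 92)*(-23) = (√(-1) - 92)*(-23) = (I - 92)*(-23) = (-92 + I)*(-23) = 2116 - 23*I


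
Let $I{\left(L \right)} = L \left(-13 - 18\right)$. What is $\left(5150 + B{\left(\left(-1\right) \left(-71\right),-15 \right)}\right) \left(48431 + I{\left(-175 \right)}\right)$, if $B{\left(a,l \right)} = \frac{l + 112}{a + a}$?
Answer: $\frac{19695058416}{71} \approx 2.7739 \cdot 10^{8}$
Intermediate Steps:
$I{\left(L \right)} = - 31 L$ ($I{\left(L \right)} = L \left(-31\right) = - 31 L$)
$B{\left(a,l \right)} = \frac{112 + l}{2 a}$
$\left(5150 + B{\left(\left(-1\right) \left(-71\right),-15 \right)}\right) \left(48431 + I{\left(-175 \right)}\right) = \left(5150 + \frac{112 - 15}{2 \left(\left(-1\right) \left(-71\right)\right)}\right) \left(48431 - -5425\right) = \left(5150 + \frac{1}{2} \cdot \frac{1}{71} \cdot 97\right) \left(48431 + 5425\right) = \left(5150 + \frac{1}{2} \cdot \frac{1}{71} \cdot 97\right) 53856 = \left(5150 + \frac{97}{142}\right) 53856 = \frac{731397}{142} \cdot 53856 = \frac{19695058416}{71}$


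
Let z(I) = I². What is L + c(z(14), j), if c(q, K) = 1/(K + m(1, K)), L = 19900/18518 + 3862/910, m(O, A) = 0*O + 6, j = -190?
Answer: 4118560891/775163480 ≈ 5.3131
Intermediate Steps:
m(O, A) = 6 (m(O, A) = 0 + 6 = 6)
L = 22406379/4212845 (L = 19900*(1/18518) + 3862*(1/910) = 9950/9259 + 1931/455 = 22406379/4212845 ≈ 5.3186)
c(q, K) = 1/(6 + K) (c(q, K) = 1/(K + 6) = 1/(6 + K))
L + c(z(14), j) = 22406379/4212845 + 1/(6 - 190) = 22406379/4212845 + 1/(-184) = 22406379/4212845 - 1/184 = 4118560891/775163480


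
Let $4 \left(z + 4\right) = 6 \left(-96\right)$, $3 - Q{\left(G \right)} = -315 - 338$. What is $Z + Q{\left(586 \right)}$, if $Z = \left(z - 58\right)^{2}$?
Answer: $43092$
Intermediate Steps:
$Q{\left(G \right)} = 656$ ($Q{\left(G \right)} = 3 - \left(-315 - 338\right) = 3 - -653 = 3 + 653 = 656$)
$z = -148$ ($z = -4 + \frac{6 \left(-96\right)}{4} = -4 + \frac{1}{4} \left(-576\right) = -4 - 144 = -148$)
$Z = 42436$ ($Z = \left(-148 - 58\right)^{2} = \left(-206\right)^{2} = 42436$)
$Z + Q{\left(586 \right)} = 42436 + 656 = 43092$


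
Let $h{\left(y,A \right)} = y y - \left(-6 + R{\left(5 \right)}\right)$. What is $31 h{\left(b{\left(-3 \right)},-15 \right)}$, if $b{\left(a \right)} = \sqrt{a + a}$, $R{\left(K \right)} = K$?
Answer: $-155$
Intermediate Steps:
$b{\left(a \right)} = \sqrt{2} \sqrt{a}$ ($b{\left(a \right)} = \sqrt{2 a} = \sqrt{2} \sqrt{a}$)
$h{\left(y,A \right)} = 1 + y^{2}$ ($h{\left(y,A \right)} = y y + \left(6 - 5\right) = y^{2} + \left(6 - 5\right) = y^{2} + 1 = 1 + y^{2}$)
$31 h{\left(b{\left(-3 \right)},-15 \right)} = 31 \left(1 + \left(\sqrt{2} \sqrt{-3}\right)^{2}\right) = 31 \left(1 + \left(\sqrt{2} i \sqrt{3}\right)^{2}\right) = 31 \left(1 + \left(i \sqrt{6}\right)^{2}\right) = 31 \left(1 - 6\right) = 31 \left(-5\right) = -155$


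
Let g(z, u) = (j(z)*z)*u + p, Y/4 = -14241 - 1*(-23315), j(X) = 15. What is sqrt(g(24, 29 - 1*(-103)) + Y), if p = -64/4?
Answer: 10*sqrt(838) ≈ 289.48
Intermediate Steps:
p = -16 (p = -64*1/4 = -16)
Y = 36296 (Y = 4*(-14241 - 1*(-23315)) = 4*(-14241 + 23315) = 4*9074 = 36296)
g(z, u) = -16 + 15*u*z (g(z, u) = (15*z)*u - 16 = 15*u*z - 16 = -16 + 15*u*z)
sqrt(g(24, 29 - 1*(-103)) + Y) = sqrt((-16 + 15*(29 - 1*(-103))*24) + 36296) = sqrt((-16 + 15*(29 + 103)*24) + 36296) = sqrt((-16 + 15*132*24) + 36296) = sqrt((-16 + 47520) + 36296) = sqrt(47504 + 36296) = sqrt(83800) = 10*sqrt(838)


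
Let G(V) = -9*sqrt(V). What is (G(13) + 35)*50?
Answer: 1750 - 450*sqrt(13) ≈ 127.50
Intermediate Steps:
(G(13) + 35)*50 = (-9*sqrt(13) + 35)*50 = (35 - 9*sqrt(13))*50 = 1750 - 450*sqrt(13)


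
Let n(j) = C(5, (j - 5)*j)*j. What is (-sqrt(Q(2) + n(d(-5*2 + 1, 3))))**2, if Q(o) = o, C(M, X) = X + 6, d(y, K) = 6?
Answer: 74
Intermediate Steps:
C(M, X) = 6 + X
n(j) = j*(6 + j*(-5 + j)) (n(j) = (6 + (j - 5)*j)*j = (6 + (-5 + j)*j)*j = (6 + j*(-5 + j))*j = j*(6 + j*(-5 + j)))
(-sqrt(Q(2) + n(d(-5*2 + 1, 3))))**2 = (-sqrt(2 + 6*(6 + 6*(-5 + 6))))**2 = (-sqrt(2 + 6*(6 + 6*1)))**2 = (-sqrt(2 + 6*(6 + 6)))**2 = (-sqrt(2 + 6*12))**2 = (-sqrt(2 + 72))**2 = (-sqrt(74))**2 = 74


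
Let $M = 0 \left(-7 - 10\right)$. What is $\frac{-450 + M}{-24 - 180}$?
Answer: $\frac{75}{34} \approx 2.2059$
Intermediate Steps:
$M = 0$ ($M = 0 \left(-17\right) = 0$)
$\frac{-450 + M}{-24 - 180} = \frac{-450 + 0}{-24 - 180} = - \frac{450}{-204} = \left(-450\right) \left(- \frac{1}{204}\right) = \frac{75}{34}$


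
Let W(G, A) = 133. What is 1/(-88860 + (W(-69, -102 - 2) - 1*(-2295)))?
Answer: -1/86432 ≈ -1.1570e-5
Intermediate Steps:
1/(-88860 + (W(-69, -102 - 2) - 1*(-2295))) = 1/(-88860 + (133 - 1*(-2295))) = 1/(-88860 + (133 + 2295)) = 1/(-88860 + 2428) = 1/(-86432) = -1/86432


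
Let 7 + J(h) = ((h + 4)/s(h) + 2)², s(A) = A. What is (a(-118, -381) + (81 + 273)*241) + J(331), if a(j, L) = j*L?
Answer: 14272957674/109561 ≈ 1.3027e+5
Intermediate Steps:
J(h) = -7 + (2 + (4 + h)/h)² (J(h) = -7 + ((h + 4)/h + 2)² = -7 + ((4 + h)/h + 2)² = -7 + (2 + (4 + h)/h)²)
a(j, L) = L*j
(a(-118, -381) + (81 + 273)*241) + J(331) = (-381*(-118) + (81 + 273)*241) + (2 + 16/331² + 24/331) = (44958 + 354*241) + (2 + 16*(1/109561) + 24*(1/331)) = (44958 + 85314) + (2 + 16/109561 + 24/331) = 130272 + 227082/109561 = 14272957674/109561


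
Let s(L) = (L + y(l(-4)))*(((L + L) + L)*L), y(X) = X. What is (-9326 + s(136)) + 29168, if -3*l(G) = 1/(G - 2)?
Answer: 22707878/3 ≈ 7.5693e+6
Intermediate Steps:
l(G) = -1/(3*(-2 + G)) (l(G) = -1/(3*(G - 2)) = -1/(3*(-2 + G)))
s(L) = 3*L²*(1/18 + L) (s(L) = (L - 1/(-6 + 3*(-4)))*(((L + L) + L)*L) = (L - 1/(-6 - 12))*((2*L + L)*L) = (L - 1/(-18))*((3*L)*L) = (L - 1*(-1/18))*(3*L²) = (L + 1/18)*(3*L²) = (1/18 + L)*(3*L²) = 3*L²*(1/18 + L))
(-9326 + s(136)) + 29168 = (-9326 + (⅙)*136²*(1 + 18*136)) + 29168 = (-9326 + (⅙)*18496*(1 + 2448)) + 29168 = (-9326 + (⅙)*18496*2449) + 29168 = (-9326 + 22648352/3) + 29168 = 22620374/3 + 29168 = 22707878/3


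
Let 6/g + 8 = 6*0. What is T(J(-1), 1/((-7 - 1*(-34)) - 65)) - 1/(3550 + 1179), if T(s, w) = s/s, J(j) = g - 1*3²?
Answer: 4728/4729 ≈ 0.99979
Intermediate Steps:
g = -¾ (g = 6/(-8 + 6*0) = 6/(-8 + 0) = 6/(-8) = 6*(-⅛) = -¾ ≈ -0.75000)
J(j) = -39/4 (J(j) = -¾ - 1*3² = -¾ - 1*9 = -¾ - 9 = -39/4)
T(s, w) = 1
T(J(-1), 1/((-7 - 1*(-34)) - 65)) - 1/(3550 + 1179) = 1 - 1/(3550 + 1179) = 1 - 1/4729 = 4728/4729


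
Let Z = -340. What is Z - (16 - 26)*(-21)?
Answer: -550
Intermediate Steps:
Z - (16 - 26)*(-21) = -340 - (16 - 26)*(-21) = -340 - (-10)*(-21) = -340 - 1*210 = -340 - 210 = -550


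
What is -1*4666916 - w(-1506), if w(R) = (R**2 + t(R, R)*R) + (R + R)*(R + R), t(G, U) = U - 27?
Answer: -18315794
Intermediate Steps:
t(G, U) = -27 + U
w(R) = 5*R**2 + R*(-27 + R) (w(R) = (R**2 + (-27 + R)*R) + (R + R)*(R + R) = (R**2 + R*(-27 + R)) + (2*R)*(2*R) = (R**2 + R*(-27 + R)) + 4*R**2 = 5*R**2 + R*(-27 + R))
-1*4666916 - w(-1506) = -1*4666916 - 3*(-1506)*(-9 + 2*(-1506)) = -4666916 - 3*(-1506)*(-9 - 3012) = -4666916 - 3*(-1506)*(-3021) = -4666916 - 1*13648878 = -4666916 - 13648878 = -18315794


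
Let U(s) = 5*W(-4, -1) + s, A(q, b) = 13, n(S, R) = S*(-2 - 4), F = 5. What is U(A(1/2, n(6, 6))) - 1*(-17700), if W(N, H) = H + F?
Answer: 17733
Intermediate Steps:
n(S, R) = -6*S (n(S, R) = S*(-6) = -6*S)
W(N, H) = 5 + H (W(N, H) = H + 5 = 5 + H)
U(s) = 20 + s (U(s) = 5*(5 - 1) + s = 5*4 + s = 20 + s)
U(A(1/2, n(6, 6))) - 1*(-17700) = (20 + 13) - 1*(-17700) = 33 + 17700 = 17733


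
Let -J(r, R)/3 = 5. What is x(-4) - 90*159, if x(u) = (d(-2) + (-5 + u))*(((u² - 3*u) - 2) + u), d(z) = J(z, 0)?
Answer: -14838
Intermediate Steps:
J(r, R) = -15 (J(r, R) = -3*5 = -15)
d(z) = -15
x(u) = (-20 + u)*(-2 + u² - 2*u) (x(u) = (-15 + (-5 + u))*(((u² - 3*u) - 2) + u) = (-20 + u)*((-2 + u² - 3*u) + u) = (-20 + u)*(-2 + u² - 2*u))
x(-4) - 90*159 = (40 + (-4)³ - 22*(-4)² + 38*(-4)) - 90*159 = (40 - 64 - 22*16 - 152) - 14310 = (40 - 64 - 352 - 152) - 14310 = -528 - 14310 = -14838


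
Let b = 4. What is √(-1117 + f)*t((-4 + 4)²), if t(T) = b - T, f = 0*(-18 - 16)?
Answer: 4*I*√1117 ≈ 133.69*I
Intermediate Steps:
f = 0 (f = 0*(-34) = 0)
t(T) = 4 - T
√(-1117 + f)*t((-4 + 4)²) = √(-1117 + 0)*(4 - (-4 + 4)²) = √(-1117)*(4 - 1*0²) = (I*√1117)*(4 - 1*0) = (I*√1117)*(4 + 0) = (I*√1117)*4 = 4*I*√1117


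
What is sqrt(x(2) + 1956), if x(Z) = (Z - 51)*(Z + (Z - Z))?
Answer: sqrt(1858) ≈ 43.104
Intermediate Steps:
x(Z) = Z*(-51 + Z) (x(Z) = (-51 + Z)*(Z + 0) = (-51 + Z)*Z = Z*(-51 + Z))
sqrt(x(2) + 1956) = sqrt(2*(-51 + 2) + 1956) = sqrt(2*(-49) + 1956) = sqrt(-98 + 1956) = sqrt(1858)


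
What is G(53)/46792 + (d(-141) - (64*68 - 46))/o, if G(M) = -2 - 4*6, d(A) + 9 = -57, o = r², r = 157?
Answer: -102607749/576688004 ≈ -0.17793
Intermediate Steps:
o = 24649 (o = 157² = 24649)
d(A) = -66 (d(A) = -9 - 57 = -66)
G(M) = -26 (G(M) = -2 - 24 = -26)
G(53)/46792 + (d(-141) - (64*68 - 46))/o = -26/46792 + (-66 - (64*68 - 46))/24649 = -26*1/46792 + (-66 - (4352 - 46))*(1/24649) = -13/23396 + (-66 - 1*4306)*(1/24649) = -13/23396 + (-66 - 4306)*(1/24649) = -13/23396 - 4372*1/24649 = -13/23396 - 4372/24649 = -102607749/576688004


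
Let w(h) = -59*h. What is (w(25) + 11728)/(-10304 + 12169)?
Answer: 10253/1865 ≈ 5.4976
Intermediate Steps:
(w(25) + 11728)/(-10304 + 12169) = (-59*25 + 11728)/(-10304 + 12169) = (-1475 + 11728)/1865 = 10253*(1/1865) = 10253/1865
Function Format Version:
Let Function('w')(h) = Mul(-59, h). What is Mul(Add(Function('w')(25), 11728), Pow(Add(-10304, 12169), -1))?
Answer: Rational(10253, 1865) ≈ 5.4976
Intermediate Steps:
Mul(Add(Function('w')(25), 11728), Pow(Add(-10304, 12169), -1)) = Mul(Add(Mul(-59, 25), 11728), Pow(Add(-10304, 12169), -1)) = Mul(Add(-1475, 11728), Pow(1865, -1)) = Mul(10253, Rational(1, 1865)) = Rational(10253, 1865)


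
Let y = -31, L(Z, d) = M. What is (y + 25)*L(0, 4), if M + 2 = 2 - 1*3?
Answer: 18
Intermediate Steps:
M = -3 (M = -2 + (2 - 1*3) = -2 + (2 - 3) = -2 - 1 = -3)
L(Z, d) = -3
(y + 25)*L(0, 4) = (-31 + 25)*(-3) = -6*(-3) = 18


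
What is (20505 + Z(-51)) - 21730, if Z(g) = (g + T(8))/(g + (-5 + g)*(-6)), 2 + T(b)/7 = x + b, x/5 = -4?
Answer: -349274/285 ≈ -1225.5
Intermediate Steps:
x = -20 (x = 5*(-4) = -20)
T(b) = -154 + 7*b (T(b) = -14 + 7*(-20 + b) = -14 + (-140 + 7*b) = -154 + 7*b)
Z(g) = (-98 + g)/(30 - 5*g) (Z(g) = (g + (-154 + 7*8))/(g + (-5 + g)*(-6)) = (g + (-154 + 56))/(g + (30 - 6*g)) = (g - 98)/(30 - 5*g) = (-98 + g)/(30 - 5*g))
(20505 + Z(-51)) - 21730 = (20505 + (98 - 1*(-51))/(5*(-6 - 51))) - 21730 = (20505 + (1/5)*(98 + 51)/(-57)) - 21730 = (20505 + (1/5)*(-1/57)*149) - 21730 = (20505 - 149/285) - 21730 = 5843776/285 - 21730 = -349274/285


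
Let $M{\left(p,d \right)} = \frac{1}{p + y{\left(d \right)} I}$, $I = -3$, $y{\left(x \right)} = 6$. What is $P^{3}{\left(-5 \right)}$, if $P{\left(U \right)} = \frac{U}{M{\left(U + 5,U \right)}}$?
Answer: $729000$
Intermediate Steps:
$M{\left(p,d \right)} = \frac{1}{-18 + p}$ ($M{\left(p,d \right)} = \frac{1}{p + 6 \left(-3\right)} = \frac{1}{p - 18} = \frac{1}{-18 + p}$)
$P{\left(U \right)} = U \left(-13 + U\right)$ ($P{\left(U \right)} = \frac{U}{\frac{1}{-18 + \left(U + 5\right)}} = \frac{U}{\frac{1}{-18 + \left(5 + U\right)}} = \frac{U}{\frac{1}{-13 + U}} = U \left(-13 + U\right)$)
$P^{3}{\left(-5 \right)} = \left(- 5 \left(-13 - 5\right)\right)^{3} = \left(\left(-5\right) \left(-18\right)\right)^{3} = 90^{3} = 729000$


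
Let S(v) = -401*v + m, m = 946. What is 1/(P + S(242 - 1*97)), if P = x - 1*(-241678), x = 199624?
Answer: 1/384103 ≈ 2.6035e-6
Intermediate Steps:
P = 441302 (P = 199624 - 1*(-241678) = 199624 + 241678 = 441302)
S(v) = 946 - 401*v (S(v) = -401*v + 946 = 946 - 401*v)
1/(P + S(242 - 1*97)) = 1/(441302 + (946 - 401*(242 - 1*97))) = 1/(441302 + (946 - 401*(242 - 97))) = 1/(441302 + (946 - 401*145)) = 1/(441302 + (946 - 58145)) = 1/(441302 - 57199) = 1/384103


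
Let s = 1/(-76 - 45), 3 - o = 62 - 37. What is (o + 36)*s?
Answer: -14/121 ≈ -0.11570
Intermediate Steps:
o = -22 (o = 3 - (62 - 37) = 3 - 1*25 = 3 - 25 = -22)
s = -1/121 (s = 1/(-121) = -1/121 ≈ -0.0082645)
(o + 36)*s = (-22 + 36)*(-1/121) = 14*(-1/121) = -14/121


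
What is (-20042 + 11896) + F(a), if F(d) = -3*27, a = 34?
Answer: -8227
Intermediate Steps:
F(d) = -81
(-20042 + 11896) + F(a) = (-20042 + 11896) - 81 = -8146 - 81 = -8227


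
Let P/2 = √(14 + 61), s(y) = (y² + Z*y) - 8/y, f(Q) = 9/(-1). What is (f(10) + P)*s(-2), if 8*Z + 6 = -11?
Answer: -441/4 + 245*√3/2 ≈ 101.93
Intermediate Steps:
Z = -17/8 (Z = -¾ + (⅛)*(-11) = -¾ - 11/8 = -17/8 ≈ -2.1250)
f(Q) = -9 (f(Q) = 9*(-1) = -9)
s(y) = y² - 8/y - 17*y/8 (s(y) = (y² - 17*y/8) - 8/y = y² - 8/y - 17*y/8)
P = 10*√3 (P = 2*√(14 + 61) = 2*√75 = 2*(5*√3) = 10*√3 ≈ 17.320)
(f(10) + P)*s(-2) = (-9 + 10*√3)*((-2)² - 8/(-2) - 17/8*(-2)) = (-9 + 10*√3)*(4 - 8*(-½) + 17/4) = (-9 + 10*√3)*(4 + 4 + 17/4) = (-9 + 10*√3)*(49/4) = -441/4 + 245*√3/2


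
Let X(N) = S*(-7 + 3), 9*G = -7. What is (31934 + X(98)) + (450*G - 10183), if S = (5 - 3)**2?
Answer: 21385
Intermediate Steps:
S = 4 (S = 2**2 = 4)
G = -7/9 (G = (1/9)*(-7) = -7/9 ≈ -0.77778)
X(N) = -16 (X(N) = 4*(-7 + 3) = 4*(-4) = -16)
(31934 + X(98)) + (450*G - 10183) = (31934 - 16) + (450*(-7/9) - 10183) = 31918 + (-350 - 10183) = 31918 - 10533 = 21385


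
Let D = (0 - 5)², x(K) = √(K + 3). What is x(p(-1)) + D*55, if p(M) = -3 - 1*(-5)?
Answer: 1375 + √5 ≈ 1377.2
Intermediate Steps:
p(M) = 2 (p(M) = -3 + 5 = 2)
x(K) = √(3 + K)
D = 25 (D = (-5)² = 25)
x(p(-1)) + D*55 = √(3 + 2) + 25*55 = √5 + 1375 = 1375 + √5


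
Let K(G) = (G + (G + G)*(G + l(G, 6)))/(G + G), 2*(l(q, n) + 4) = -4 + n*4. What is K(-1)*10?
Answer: 55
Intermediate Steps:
l(q, n) = -6 + 2*n (l(q, n) = -4 + (-4 + n*4)/2 = -4 + (-4 + 4*n)/2 = -4 + (-2 + 2*n) = -6 + 2*n)
K(G) = (G + 2*G*(6 + G))/(2*G) (K(G) = (G + (G + G)*(G + (-6 + 2*6)))/(G + G) = (G + (2*G)*(G + (-6 + 12)))/((2*G)) = (G + (2*G)*(G + 6))*(1/(2*G)) = (G + (2*G)*(6 + G))*(1/(2*G)) = (G + 2*G*(6 + G))*(1/(2*G)) = (G + 2*G*(6 + G))/(2*G))
K(-1)*10 = (13/2 - 1)*10 = (11/2)*10 = 55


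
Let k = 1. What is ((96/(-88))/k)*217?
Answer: -2604/11 ≈ -236.73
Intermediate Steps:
((96/(-88))/k)*217 = ((96/(-88))/1)*217 = ((96*(-1/88))*1)*217 = -12/11*1*217 = -12/11*217 = -2604/11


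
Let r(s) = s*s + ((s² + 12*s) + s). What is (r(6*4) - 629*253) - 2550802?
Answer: -2708475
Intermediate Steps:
r(s) = 2*s² + 13*s (r(s) = s² + (s² + 13*s) = 2*s² + 13*s)
(r(6*4) - 629*253) - 2550802 = ((6*4)*(13 + 2*(6*4)) - 629*253) - 2550802 = (24*(13 + 2*24) - 159137) - 2550802 = (24*(13 + 48) - 159137) - 2550802 = (24*61 - 159137) - 2550802 = (1464 - 159137) - 2550802 = -157673 - 2550802 = -2708475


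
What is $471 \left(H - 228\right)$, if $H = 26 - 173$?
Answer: $-176625$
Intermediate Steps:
$H = -147$
$471 \left(H - 228\right) = 471 \left(-147 - 228\right) = 471 \left(-375\right) = -176625$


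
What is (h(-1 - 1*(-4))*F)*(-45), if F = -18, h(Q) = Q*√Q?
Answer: 2430*√3 ≈ 4208.9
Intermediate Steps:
h(Q) = Q^(3/2)
(h(-1 - 1*(-4))*F)*(-45) = ((-1 - 1*(-4))^(3/2)*(-18))*(-45) = ((-1 + 4)^(3/2)*(-18))*(-45) = (3^(3/2)*(-18))*(-45) = ((3*√3)*(-18))*(-45) = -54*√3*(-45) = 2430*√3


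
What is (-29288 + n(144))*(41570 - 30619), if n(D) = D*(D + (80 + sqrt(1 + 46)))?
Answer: 32502568 + 1576944*sqrt(47) ≈ 4.3314e+7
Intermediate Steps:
n(D) = D*(80 + D + sqrt(47)) (n(D) = D*(D + (80 + sqrt(47))) = D*(80 + D + sqrt(47)))
(-29288 + n(144))*(41570 - 30619) = (-29288 + 144*(80 + 144 + sqrt(47)))*(41570 - 30619) = (-29288 + 144*(224 + sqrt(47)))*10951 = (-29288 + (32256 + 144*sqrt(47)))*10951 = (2968 + 144*sqrt(47))*10951 = 32502568 + 1576944*sqrt(47)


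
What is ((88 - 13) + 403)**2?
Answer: 228484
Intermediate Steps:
((88 - 13) + 403)**2 = (75 + 403)**2 = 478**2 = 228484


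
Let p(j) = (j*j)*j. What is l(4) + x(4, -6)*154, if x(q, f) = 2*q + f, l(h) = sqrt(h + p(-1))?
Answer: 308 + sqrt(3) ≈ 309.73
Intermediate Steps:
p(j) = j**3 (p(j) = j**2*j = j**3)
l(h) = sqrt(-1 + h) (l(h) = sqrt(h + (-1)**3) = sqrt(h - 1) = sqrt(-1 + h))
x(q, f) = f + 2*q
l(4) + x(4, -6)*154 = sqrt(-1 + 4) + (-6 + 2*4)*154 = sqrt(3) + (-6 + 8)*154 = sqrt(3) + 2*154 = sqrt(3) + 308 = 308 + sqrt(3)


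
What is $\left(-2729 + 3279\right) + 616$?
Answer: $1166$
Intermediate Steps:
$\left(-2729 + 3279\right) + 616 = 550 + 616 = 1166$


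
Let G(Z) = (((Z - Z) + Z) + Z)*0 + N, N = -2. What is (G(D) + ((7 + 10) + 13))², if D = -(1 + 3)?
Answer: 784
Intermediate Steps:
D = -4 (D = -1*4 = -4)
G(Z) = -2 (G(Z) = (((Z - Z) + Z) + Z)*0 - 2 = ((0 + Z) + Z)*0 - 2 = (Z + Z)*0 - 2 = (2*Z)*0 - 2 = 0 - 2 = -2)
(G(D) + ((7 + 10) + 13))² = (-2 + ((7 + 10) + 13))² = (-2 + (17 + 13))² = (-2 + 30)² = 28² = 784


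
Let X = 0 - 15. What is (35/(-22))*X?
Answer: 525/22 ≈ 23.864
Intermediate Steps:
X = -15
(35/(-22))*X = (35/(-22))*(-15) = -1/22*35*(-15) = -35/22*(-15) = 525/22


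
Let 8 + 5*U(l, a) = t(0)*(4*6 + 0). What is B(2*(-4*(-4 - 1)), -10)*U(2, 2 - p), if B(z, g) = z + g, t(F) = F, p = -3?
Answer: -48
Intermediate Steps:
B(z, g) = g + z
U(l, a) = -8/5 (U(l, a) = -8/5 + (0*(4*6 + 0))/5 = -8/5 + (0*(24 + 0))/5 = -8/5 + (0*24)/5 = -8/5 + (⅕)*0 = -8/5 + 0 = -8/5)
B(2*(-4*(-4 - 1)), -10)*U(2, 2 - p) = (-10 + 2*(-4*(-4 - 1)))*(-8/5) = (-10 + 2*(-4*(-5)))*(-8/5) = (-10 + 2*20)*(-8/5) = (-10 + 40)*(-8/5) = 30*(-8/5) = -48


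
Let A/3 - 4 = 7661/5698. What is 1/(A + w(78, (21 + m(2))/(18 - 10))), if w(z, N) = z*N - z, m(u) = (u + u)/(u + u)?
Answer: 2849/434568 ≈ 0.0065559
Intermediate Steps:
m(u) = 1 (m(u) = (2*u)/((2*u)) = (2*u)*(1/(2*u)) = 1)
w(z, N) = -z + N*z (w(z, N) = N*z - z = -z + N*z)
A = 91359/5698 (A = 12 + 3*(7661/5698) = 12 + 22983/5698 = 91359/5698 ≈ 16.034)
1/(A + w(78, (21 + m(2))/(18 - 10))) = 1/(91359/5698 + 78*(-1 + (21 + 1)/(18 - 10))) = 1/(91359/5698 + 78*(-1 + 22/8)) = 1/(91359/5698 + 78*(-1 + 22*(1/8))) = 1/(91359/5698 + 78*(-1 + 11/4)) = 1/(91359/5698 + 78*(7/4)) = 1/(91359/5698 + 273/2) = 1/(434568/2849) = 2849/434568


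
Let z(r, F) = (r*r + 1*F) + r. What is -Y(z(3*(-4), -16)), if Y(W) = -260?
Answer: 260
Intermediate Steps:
z(r, F) = F + r + r² (z(r, F) = (r² + F) + r = (F + r²) + r = F + r + r²)
-Y(z(3*(-4), -16)) = -1*(-260) = 260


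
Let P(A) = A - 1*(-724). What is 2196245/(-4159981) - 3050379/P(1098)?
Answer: -12693520241189/7579485382 ≈ -1674.7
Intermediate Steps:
P(A) = 724 + A (P(A) = A + 724 = 724 + A)
2196245/(-4159981) - 3050379/P(1098) = 2196245/(-4159981) - 3050379/(724 + 1098) = 2196245*(-1/4159981) - 3050379/1822 = -2196245/4159981 - 3050379*1/1822 = -2196245/4159981 - 3050379/1822 = -12693520241189/7579485382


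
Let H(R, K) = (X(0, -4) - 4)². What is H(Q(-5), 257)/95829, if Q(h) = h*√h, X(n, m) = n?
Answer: 16/95829 ≈ 0.00016696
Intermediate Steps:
Q(h) = h^(3/2)
H(R, K) = 16 (H(R, K) = (0 - 4)² = (-4)² = 16)
H(Q(-5), 257)/95829 = 16/95829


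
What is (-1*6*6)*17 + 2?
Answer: -610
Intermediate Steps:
(-1*6*6)*17 + 2 = -6*6*17 + 2 = -36*17 + 2 = -612 + 2 = -610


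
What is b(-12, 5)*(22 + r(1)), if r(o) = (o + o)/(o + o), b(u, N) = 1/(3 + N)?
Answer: 23/8 ≈ 2.8750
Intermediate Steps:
r(o) = 1 (r(o) = (2*o)/((2*o)) = (2*o)*(1/(2*o)) = 1)
b(-12, 5)*(22 + r(1)) = (22 + 1)/(3 + 5) = 23/8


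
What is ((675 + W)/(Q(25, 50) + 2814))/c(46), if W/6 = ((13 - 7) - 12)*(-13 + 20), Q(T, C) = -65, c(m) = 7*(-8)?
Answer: -423/153944 ≈ -0.0027478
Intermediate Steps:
c(m) = -56
W = -252 (W = 6*(((13 - 7) - 12)*(-13 + 20)) = 6*((6 - 12)*7) = 6*(-6*7) = 6*(-42) = -252)
((675 + W)/(Q(25, 50) + 2814))/c(46) = ((675 - 252)/(-65 + 2814))/(-56) = (423/2749)*(-1/56) = -423/153944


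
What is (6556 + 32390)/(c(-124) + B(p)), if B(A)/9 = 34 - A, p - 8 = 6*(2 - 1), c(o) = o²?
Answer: 19473/7778 ≈ 2.5036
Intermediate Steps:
p = 14 (p = 8 + 6*(2 - 1) = 8 + 6*1 = 8 + 6 = 14)
B(A) = 306 - 9*A (B(A) = 9*(34 - A) = 306 - 9*A)
(6556 + 32390)/(c(-124) + B(p)) = (6556 + 32390)/((-124)² + (306 - 9*14)) = 38946/(15376 + (306 - 126)) = 38946/(15376 + 180) = 38946/15556 = 38946*(1/15556) = 19473/7778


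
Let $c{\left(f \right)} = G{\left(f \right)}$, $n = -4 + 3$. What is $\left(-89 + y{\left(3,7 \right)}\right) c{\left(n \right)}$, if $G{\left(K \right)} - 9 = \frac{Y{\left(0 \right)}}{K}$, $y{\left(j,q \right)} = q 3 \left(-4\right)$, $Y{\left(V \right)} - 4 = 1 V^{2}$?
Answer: $-865$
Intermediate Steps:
$Y{\left(V \right)} = 4 + V^{2}$ ($Y{\left(V \right)} = 4 + 1 V^{2} = 4 + V^{2}$)
$y{\left(j,q \right)} = - 12 q$ ($y{\left(j,q \right)} = 3 q \left(-4\right) = - 12 q$)
$n = -1$
$G{\left(K \right)} = 9 + \frac{4}{K}$ ($G{\left(K \right)} = 9 + \frac{4 + 0^{2}}{K} = 9 + \frac{4 + 0}{K} = 9 + \frac{4}{K}$)
$c{\left(f \right)} = 9 + \frac{4}{f}$
$\left(-89 + y{\left(3,7 \right)}\right) c{\left(n \right)} = \left(-89 - 84\right) \left(9 + \frac{4}{-1}\right) = \left(-89 - 84\right) \left(9 + 4 \left(-1\right)\right) = - 173 \left(9 - 4\right) = \left(-173\right) 5 = -865$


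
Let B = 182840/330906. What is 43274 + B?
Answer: 7159904542/165453 ≈ 43275.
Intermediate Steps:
B = 91420/165453 (B = 182840*(1/330906) = 91420/165453 ≈ 0.55254)
43274 + B = 43274 + 91420/165453 = 7159904542/165453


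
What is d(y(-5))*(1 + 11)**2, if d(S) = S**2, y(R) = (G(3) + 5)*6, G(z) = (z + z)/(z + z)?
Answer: 186624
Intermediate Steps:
G(z) = 1 (G(z) = (2*z)/((2*z)) = (2*z)*(1/(2*z)) = 1)
y(R) = 36 (y(R) = (1 + 5)*6 = 6*6 = 36)
d(y(-5))*(1 + 11)**2 = 36**2*(1 + 11)**2 = 1296*12**2 = 1296*144 = 186624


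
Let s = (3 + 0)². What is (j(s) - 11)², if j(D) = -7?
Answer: 324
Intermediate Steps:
s = 9 (s = 3² = 9)
(j(s) - 11)² = (-7 - 11)² = (-18)² = 324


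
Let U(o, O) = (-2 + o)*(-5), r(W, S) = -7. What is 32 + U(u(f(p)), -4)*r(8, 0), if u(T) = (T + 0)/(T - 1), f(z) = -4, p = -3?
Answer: -10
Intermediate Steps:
u(T) = T/(-1 + T)
U(o, O) = 10 - 5*o
32 + U(u(f(p)), -4)*r(8, 0) = 32 + (10 - (-20)/(-1 - 4))*(-7) = 32 + (10 - (-20)/(-5))*(-7) = 32 + (10 - (-20)*(-1)/5)*(-7) = 32 + (10 - 5*⅘)*(-7) = 32 + (10 - 4)*(-7) = 32 + 6*(-7) = 32 - 42 = -10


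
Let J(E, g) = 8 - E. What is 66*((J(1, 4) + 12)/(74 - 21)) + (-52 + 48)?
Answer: 1042/53 ≈ 19.660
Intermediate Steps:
66*((J(1, 4) + 12)/(74 - 21)) + (-52 + 48) = 66*(((8 - 1*1) + 12)/(74 - 21)) + (-52 + 48) = 66*(((8 - 1) + 12)/53) - 4 = 66*((7 + 12)*(1/53)) - 4 = 66*(19*(1/53)) - 4 = 66*(19/53) - 4 = 1254/53 - 4 = 1042/53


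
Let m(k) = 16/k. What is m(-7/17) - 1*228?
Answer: -1868/7 ≈ -266.86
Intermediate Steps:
m(-7/17) - 1*228 = 16/((-7/17)) - 1*228 = 16/((-7*1/17)) - 228 = 16/(-7/17) - 228 = 16*(-17/7) - 228 = -272/7 - 228 = -1868/7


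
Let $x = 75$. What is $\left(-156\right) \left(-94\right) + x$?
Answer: $14739$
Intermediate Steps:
$\left(-156\right) \left(-94\right) + x = \left(-156\right) \left(-94\right) + 75 = 14664 + 75 = 14739$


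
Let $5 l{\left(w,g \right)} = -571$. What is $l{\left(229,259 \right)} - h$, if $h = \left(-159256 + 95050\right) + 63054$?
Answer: $\frac{5189}{5} \approx 1037.8$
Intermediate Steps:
$l{\left(w,g \right)} = - \frac{571}{5}$ ($l{\left(w,g \right)} = \frac{1}{5} \left(-571\right) = - \frac{571}{5}$)
$h = -1152$ ($h = -64206 + 63054 = -1152$)
$l{\left(229,259 \right)} - h = - \frac{571}{5} - -1152 = - \frac{571}{5} + 1152 = \frac{5189}{5}$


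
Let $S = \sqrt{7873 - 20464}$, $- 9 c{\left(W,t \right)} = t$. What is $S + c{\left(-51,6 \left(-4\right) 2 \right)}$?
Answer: $\frac{16}{3} + 3 i \sqrt{1399} \approx 5.3333 + 112.21 i$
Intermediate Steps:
$c{\left(W,t \right)} = - \frac{t}{9}$
$S = 3 i \sqrt{1399}$ ($S = \sqrt{-12591} = 3 i \sqrt{1399} \approx 112.21 i$)
$S + c{\left(-51,6 \left(-4\right) 2 \right)} = 3 i \sqrt{1399} - \frac{6 \left(-4\right) 2}{9} = 3 i \sqrt{1399} - \frac{\left(-24\right) 2}{9} = 3 i \sqrt{1399} - - \frac{16}{3} = 3 i \sqrt{1399} + \frac{16}{3} = \frac{16}{3} + 3 i \sqrt{1399}$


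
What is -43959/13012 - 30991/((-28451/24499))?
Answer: 9878090921599/370204412 ≈ 26683.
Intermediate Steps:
-43959/13012 - 30991/((-28451/24499)) = -43959*1/13012 - 30991/((-28451*1/24499)) = -43959/13012 - 30991/(-28451/24499) = -43959/13012 - 30991*(-24499/28451) = -43959/13012 + 759248509/28451 = 9878090921599/370204412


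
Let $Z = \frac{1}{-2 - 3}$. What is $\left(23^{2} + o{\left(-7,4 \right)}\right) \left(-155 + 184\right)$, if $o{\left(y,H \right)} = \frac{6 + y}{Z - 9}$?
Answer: $\frac{705831}{46} \approx 15344.0$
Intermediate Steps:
$Z = - \frac{1}{5}$ ($Z = \frac{1}{-5} = - \frac{1}{5} \approx -0.2$)
$o{\left(y,H \right)} = - \frac{15}{23} - \frac{5 y}{46}$ ($o{\left(y,H \right)} = \frac{6 + y}{- \frac{1}{5} - 9} = \frac{6 + y}{- \frac{46}{5}} = \left(6 + y\right) \left(- \frac{5}{46}\right) = - \frac{15}{23} - \frac{5 y}{46}$)
$\left(23^{2} + o{\left(-7,4 \right)}\right) \left(-155 + 184\right) = \left(23^{2} - - \frac{5}{46}\right) \left(-155 + 184\right) = \left(529 + \left(- \frac{15}{23} + \frac{35}{46}\right)\right) 29 = \left(529 + \frac{5}{46}\right) 29 = \frac{24339}{46} \cdot 29 = \frac{705831}{46}$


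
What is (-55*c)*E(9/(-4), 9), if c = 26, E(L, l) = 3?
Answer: -4290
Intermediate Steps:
(-55*c)*E(9/(-4), 9) = -55*26*3 = -1430*3 = -4290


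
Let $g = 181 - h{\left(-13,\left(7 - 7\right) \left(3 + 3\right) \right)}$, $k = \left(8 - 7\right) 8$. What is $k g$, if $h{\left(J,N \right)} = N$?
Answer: $1448$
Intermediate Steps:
$k = 8$ ($k = 1 \cdot 8 = 8$)
$g = 181$ ($g = 181 - \left(7 - 7\right) \left(3 + 3\right) = 181 - 0 \cdot 6 = 181 - 0 = 181 + 0 = 181$)
$k g = 8 \cdot 181 = 1448$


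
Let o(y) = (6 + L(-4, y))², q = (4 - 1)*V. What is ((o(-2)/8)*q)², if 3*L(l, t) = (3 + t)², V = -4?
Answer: 130321/36 ≈ 3620.0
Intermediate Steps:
L(l, t) = (3 + t)²/3
q = -12 (q = (4 - 1)*(-4) = 3*(-4) = -12)
o(y) = (6 + (3 + y)²/3)²
((o(-2)/8)*q)² = ((((18 + (3 - 2)²)²/9)/8)*(-12))² = ((((18 + 1²)²/9)*(⅛))*(-12))² = ((((18 + 1)²/9)*(⅛))*(-12))² = ((((⅑)*19²)*(⅛))*(-12))² = ((((⅑)*361)*(⅛))*(-12))² = (((361/9)*(⅛))*(-12))² = ((361/72)*(-12))² = (-361/6)² = 130321/36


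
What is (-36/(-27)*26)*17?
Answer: 1768/3 ≈ 589.33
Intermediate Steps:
(-36/(-27)*26)*17 = (-36*(-1/27)*26)*17 = ((4/3)*26)*17 = (104/3)*17 = 1768/3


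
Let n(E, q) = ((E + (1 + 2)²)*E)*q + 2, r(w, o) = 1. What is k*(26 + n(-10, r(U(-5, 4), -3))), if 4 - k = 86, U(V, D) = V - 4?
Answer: -3116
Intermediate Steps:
U(V, D) = -4 + V
k = -82 (k = 4 - 1*86 = 4 - 86 = -82)
n(E, q) = 2 + E*q*(9 + E) (n(E, q) = ((E + 3²)*E)*q + 2 = ((E + 9)*E)*q + 2 = ((9 + E)*E)*q + 2 = (E*(9 + E))*q + 2 = E*q*(9 + E) + 2 = 2 + E*q*(9 + E))
k*(26 + n(-10, r(U(-5, 4), -3))) = -82*(26 + (2 + 1*(-10)² + 9*(-10)*1)) = -82*(26 + (2 + 1*100 - 90)) = -82*(26 + (2 + 100 - 90)) = -82*(26 + 12) = -82*38 = -3116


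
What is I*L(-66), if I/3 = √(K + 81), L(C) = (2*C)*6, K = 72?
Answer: -7128*√17 ≈ -29390.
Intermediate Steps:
L(C) = 12*C
I = 9*√17 (I = 3*√(72 + 81) = 3*√153 = 3*(3*√17) = 9*√17 ≈ 37.108)
I*L(-66) = (9*√17)*(12*(-66)) = (9*√17)*(-792) = -7128*√17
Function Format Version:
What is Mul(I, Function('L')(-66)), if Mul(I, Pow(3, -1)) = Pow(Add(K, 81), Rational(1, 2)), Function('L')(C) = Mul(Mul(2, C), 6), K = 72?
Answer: Mul(-7128, Pow(17, Rational(1, 2))) ≈ -29390.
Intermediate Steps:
Function('L')(C) = Mul(12, C)
I = Mul(9, Pow(17, Rational(1, 2))) (I = Mul(3, Pow(Add(72, 81), Rational(1, 2))) = Mul(3, Pow(153, Rational(1, 2))) = Mul(3, Mul(3, Pow(17, Rational(1, 2)))) = Mul(9, Pow(17, Rational(1, 2))) ≈ 37.108)
Mul(I, Function('L')(-66)) = Mul(Mul(9, Pow(17, Rational(1, 2))), Mul(12, -66)) = Mul(Mul(9, Pow(17, Rational(1, 2))), -792) = Mul(-7128, Pow(17, Rational(1, 2)))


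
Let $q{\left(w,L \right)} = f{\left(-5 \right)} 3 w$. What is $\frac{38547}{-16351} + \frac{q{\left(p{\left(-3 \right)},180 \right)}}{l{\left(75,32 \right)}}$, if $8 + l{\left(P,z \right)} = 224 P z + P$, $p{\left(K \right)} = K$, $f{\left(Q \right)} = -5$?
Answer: $- \frac{20724714054}{8791393117} \approx -2.3574$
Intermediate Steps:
$l{\left(P,z \right)} = -8 + P + 224 P z$ ($l{\left(P,z \right)} = -8 + \left(224 P z + P\right) = -8 + \left(P + 224 P z\right) = -8 + P + 224 P z$)
$q{\left(w,L \right)} = - 15 w$ ($q{\left(w,L \right)} = \left(-5\right) 3 w = - 15 w$)
$\frac{38547}{-16351} + \frac{q{\left(p{\left(-3 \right)},180 \right)}}{l{\left(75,32 \right)}} = \frac{38547}{-16351} + \frac{\left(-15\right) \left(-3\right)}{-8 + 75 + 224 \cdot 75 \cdot 32} = 38547 \left(- \frac{1}{16351}\right) + \frac{45}{-8 + 75 + 537600} = - \frac{38547}{16351} + \frac{45}{537667} = - \frac{20724714054}{8791393117}$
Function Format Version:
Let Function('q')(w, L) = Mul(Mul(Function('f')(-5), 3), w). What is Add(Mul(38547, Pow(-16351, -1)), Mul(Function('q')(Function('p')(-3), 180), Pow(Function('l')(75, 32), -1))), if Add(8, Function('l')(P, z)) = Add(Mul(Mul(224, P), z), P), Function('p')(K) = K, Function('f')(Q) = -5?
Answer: Rational(-20724714054, 8791393117) ≈ -2.3574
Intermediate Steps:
Function('l')(P, z) = Add(-8, P, Mul(224, P, z)) (Function('l')(P, z) = Add(-8, Add(Mul(Mul(224, P), z), P)) = Add(-8, Add(Mul(224, P, z), P)) = Add(-8, Add(P, Mul(224, P, z))) = Add(-8, P, Mul(224, P, z)))
Function('q')(w, L) = Mul(-15, w) (Function('q')(w, L) = Mul(Mul(-5, 3), w) = Mul(-15, w))
Add(Mul(38547, Pow(-16351, -1)), Mul(Function('q')(Function('p')(-3), 180), Pow(Function('l')(75, 32), -1))) = Add(Mul(38547, Pow(-16351, -1)), Mul(Mul(-15, -3), Pow(Add(-8, 75, Mul(224, 75, 32)), -1))) = Add(Mul(38547, Rational(-1, 16351)), Mul(45, Pow(Add(-8, 75, 537600), -1))) = Add(Rational(-38547, 16351), Mul(45, Pow(537667, -1))) = Add(Rational(-38547, 16351), Mul(45, Rational(1, 537667))) = Add(Rational(-38547, 16351), Rational(45, 537667)) = Rational(-20724714054, 8791393117)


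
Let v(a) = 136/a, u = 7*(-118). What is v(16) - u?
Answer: 1669/2 ≈ 834.50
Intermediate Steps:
u = -826
v(16) - u = 136/16 - 1*(-826) = 136*(1/16) + 826 = 17/2 + 826 = 1669/2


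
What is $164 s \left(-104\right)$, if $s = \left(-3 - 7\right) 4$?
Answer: $682240$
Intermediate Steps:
$s = -40$ ($s = \left(-10\right) 4 = -40$)
$164 s \left(-104\right) = 164 \left(-40\right) \left(-104\right) = \left(-6560\right) \left(-104\right) = 682240$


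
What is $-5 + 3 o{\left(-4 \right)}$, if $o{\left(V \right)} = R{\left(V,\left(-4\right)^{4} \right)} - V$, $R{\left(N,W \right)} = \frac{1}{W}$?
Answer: $\frac{1795}{256} \approx 7.0117$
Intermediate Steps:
$o{\left(V \right)} = \frac{1}{256} - V$ ($o{\left(V \right)} = \frac{1}{\left(-4\right)^{4}} - V = \frac{1}{256} - V$)
$-5 + 3 o{\left(-4 \right)} = -5 + 3 \left(\frac{1}{256} - -4\right) = -5 + 3 \left(\frac{1}{256} + 4\right) = -5 + 3 \cdot \frac{1025}{256} = -5 + \frac{3075}{256} = \frac{1795}{256}$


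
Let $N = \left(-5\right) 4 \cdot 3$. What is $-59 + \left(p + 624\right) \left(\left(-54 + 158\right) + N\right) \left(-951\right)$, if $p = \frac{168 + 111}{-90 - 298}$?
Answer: $- \frac{2529820736}{97} \approx -2.6081 \cdot 10^{7}$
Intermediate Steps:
$N = -60$ ($N = \left(-20\right) 3 = -60$)
$p = - \frac{279}{388}$ ($p = \frac{279}{-388} = 279 \left(- \frac{1}{388}\right) = - \frac{279}{388} \approx -0.71907$)
$-59 + \left(p + 624\right) \left(\left(-54 + 158\right) + N\right) \left(-951\right) = -59 + \left(- \frac{279}{388} + 624\right) \left(\left(-54 + 158\right) - 60\right) \left(-951\right) = -59 + \frac{241833 \left(104 - 60\right)}{388} \left(-951\right) = -59 + \frac{241833}{388} \cdot 44 \left(-951\right) = -59 + \frac{2660163}{97} \left(-951\right) = -59 - \frac{2529815013}{97} = - \frac{2529820736}{97}$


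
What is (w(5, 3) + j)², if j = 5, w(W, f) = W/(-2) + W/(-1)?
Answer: 25/4 ≈ 6.2500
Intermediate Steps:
w(W, f) = -3*W/2 (w(W, f) = W*(-½) + W*(-1) = -W/2 - W = -3*W/2)
(w(5, 3) + j)² = (-3/2*5 + 5)² = (-15/2 + 5)² = (-5/2)² = 25/4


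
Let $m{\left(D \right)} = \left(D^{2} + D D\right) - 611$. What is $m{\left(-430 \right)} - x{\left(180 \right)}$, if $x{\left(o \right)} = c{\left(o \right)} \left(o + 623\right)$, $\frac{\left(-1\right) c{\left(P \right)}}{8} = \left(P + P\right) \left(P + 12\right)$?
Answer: $444396069$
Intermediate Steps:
$c{\left(P \right)} = - 16 P \left(12 + P\right)$ ($c{\left(P \right)} = - 8 \left(P + P\right) \left(P + 12\right) = - 8 \cdot 2 P \left(12 + P\right) = - 16 P \left(12 + P\right)$)
$x{\left(o \right)} = - 16 o \left(12 + o\right) \left(623 + o\right)$ ($x{\left(o \right)} = - 16 o \left(12 + o\right) \left(o + 623\right) = - 16 o \left(12 + o\right) \left(623 + o\right)$)
$m{\left(D \right)} = -611 + 2 D^{2}$ ($m{\left(D \right)} = \left(D^{2} + D^{2}\right) - 611 = 2 D^{2} - 611 = -611 + 2 D^{2}$)
$m{\left(-430 \right)} - x{\left(180 \right)} = \left(-611 + 2 \left(-430\right)^{2}\right) - \left(-16\right) 180 \left(12 + 180\right) \left(623 + 180\right) = \left(-611 + 2 \cdot 184900\right) - \left(-16\right) 180 \cdot 192 \cdot 803 = \left(-611 + 369800\right) - -444026880 = 369189 + 444026880 = 444396069$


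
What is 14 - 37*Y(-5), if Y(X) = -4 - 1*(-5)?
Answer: -23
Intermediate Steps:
Y(X) = 1 (Y(X) = -4 + 5 = 1)
14 - 37*Y(-5) = 14 - 37*1 = 14 - 37 = -23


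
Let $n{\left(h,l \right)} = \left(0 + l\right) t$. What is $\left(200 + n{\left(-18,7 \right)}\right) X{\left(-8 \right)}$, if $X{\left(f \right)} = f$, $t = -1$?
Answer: $-1544$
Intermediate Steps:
$n{\left(h,l \right)} = - l$ ($n{\left(h,l \right)} = \left(0 + l\right) \left(-1\right) = l \left(-1\right) = - l$)
$\left(200 + n{\left(-18,7 \right)}\right) X{\left(-8 \right)} = \left(200 - 7\right) \left(-8\right) = 193 \left(-8\right) = -1544$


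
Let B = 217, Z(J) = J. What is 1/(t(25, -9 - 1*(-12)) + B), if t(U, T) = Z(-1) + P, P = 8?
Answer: 1/224 ≈ 0.0044643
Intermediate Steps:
t(U, T) = 7 (t(U, T) = -1 + 8 = 7)
1/(t(25, -9 - 1*(-12)) + B) = 1/(7 + 217) = 1/224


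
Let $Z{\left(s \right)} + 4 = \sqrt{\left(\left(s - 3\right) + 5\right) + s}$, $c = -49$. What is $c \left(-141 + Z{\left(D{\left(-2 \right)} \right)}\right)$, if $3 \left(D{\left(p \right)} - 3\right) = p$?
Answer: $7105 - \frac{98 \sqrt{15}}{3} \approx 6978.5$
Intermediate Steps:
$D{\left(p \right)} = 3 + \frac{p}{3}$
$Z{\left(s \right)} = -4 + \sqrt{2 + 2 s}$ ($Z{\left(s \right)} = -4 + \sqrt{\left(\left(s - 3\right) + 5\right) + s} = -4 + \sqrt{\left(\left(-3 + s\right) + 5\right) + s} = -4 + \sqrt{\left(2 + s\right) + s} = -4 + \sqrt{2 + 2 s}$)
$c \left(-141 + Z{\left(D{\left(-2 \right)} \right)}\right) = - 49 \left(-141 - \left(4 - \sqrt{2 + 2 \left(3 + \frac{1}{3} \left(-2\right)\right)}\right)\right) = - 49 \left(-141 - \left(4 - \sqrt{2 + 2 \left(3 - \frac{2}{3}\right)}\right)\right) = - 49 \left(-141 - \left(4 - \sqrt{2 + 2 \cdot \frac{7}{3}}\right)\right) = - 49 \left(-141 - \left(4 - \sqrt{2 + \frac{14}{3}}\right)\right) = - 49 \left(-141 - \left(4 - \sqrt{\frac{20}{3}}\right)\right) = - 49 \left(-141 - \left(4 - \frac{2 \sqrt{15}}{3}\right)\right) = - 49 \left(-145 + \frac{2 \sqrt{15}}{3}\right) = 7105 - \frac{98 \sqrt{15}}{3}$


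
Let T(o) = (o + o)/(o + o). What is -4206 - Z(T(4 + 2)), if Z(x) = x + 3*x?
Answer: -4210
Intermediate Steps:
T(o) = 1 (T(o) = (2*o)/((2*o)) = (2*o)*(1/(2*o)) = 1)
Z(x) = 4*x
-4206 - Z(T(4 + 2)) = -4206 - 4 = -4210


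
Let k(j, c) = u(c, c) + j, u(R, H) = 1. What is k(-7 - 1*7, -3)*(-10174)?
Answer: 132262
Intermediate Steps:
k(j, c) = 1 + j
k(-7 - 1*7, -3)*(-10174) = (1 + (-7 - 1*7))*(-10174) = (1 + (-7 - 7))*(-10174) = (1 - 14)*(-10174) = -13*(-10174) = 132262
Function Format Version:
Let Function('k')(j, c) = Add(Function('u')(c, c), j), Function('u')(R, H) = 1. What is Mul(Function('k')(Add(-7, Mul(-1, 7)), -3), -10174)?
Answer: 132262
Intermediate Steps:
Function('k')(j, c) = Add(1, j)
Mul(Function('k')(Add(-7, Mul(-1, 7)), -3), -10174) = Mul(Add(1, Add(-7, Mul(-1, 7))), -10174) = Mul(Add(1, Add(-7, -7)), -10174) = Mul(Add(1, -14), -10174) = Mul(-13, -10174) = 132262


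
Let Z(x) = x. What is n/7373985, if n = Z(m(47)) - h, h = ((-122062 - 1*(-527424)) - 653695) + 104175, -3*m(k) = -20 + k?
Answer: 144149/7373985 ≈ 0.019548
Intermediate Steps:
m(k) = 20/3 - k/3 (m(k) = -(-20 + k)/3 = 20/3 - k/3)
h = -144158 (h = ((-122062 + 527424) - 653695) + 104175 = (405362 - 653695) + 104175 = -248333 + 104175 = -144158)
n = 144149 (n = (20/3 - ⅓*47) - 1*(-144158) = (20/3 - 47/3) + 144158 = -9 + 144158 = 144149)
n/7373985 = 144149/7373985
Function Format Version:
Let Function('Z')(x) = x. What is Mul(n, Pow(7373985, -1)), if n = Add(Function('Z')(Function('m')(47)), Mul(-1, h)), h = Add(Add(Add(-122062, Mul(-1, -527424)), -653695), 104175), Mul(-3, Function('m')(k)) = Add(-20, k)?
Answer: Rational(144149, 7373985) ≈ 0.019548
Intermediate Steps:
Function('m')(k) = Add(Rational(20, 3), Mul(Rational(-1, 3), k)) (Function('m')(k) = Mul(Rational(-1, 3), Add(-20, k)) = Add(Rational(20, 3), Mul(Rational(-1, 3), k)))
h = -144158 (h = Add(Add(Add(-122062, 527424), -653695), 104175) = Add(Add(405362, -653695), 104175) = Add(-248333, 104175) = -144158)
n = 144149 (n = Add(Add(Rational(20, 3), Mul(Rational(-1, 3), 47)), Mul(-1, -144158)) = Add(Add(Rational(20, 3), Rational(-47, 3)), 144158) = Add(-9, 144158) = 144149)
Mul(n, Pow(7373985, -1)) = Mul(144149, Pow(7373985, -1)) = Mul(144149, Rational(1, 7373985)) = Rational(144149, 7373985)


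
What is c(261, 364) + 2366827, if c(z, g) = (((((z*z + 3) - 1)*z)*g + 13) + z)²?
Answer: 41886237324890077583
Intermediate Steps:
c(z, g) = (13 + z + g*z*(2 + z²))² (c(z, g) = (((((z² + 3) - 1)*z)*g + 13) + z)² = (((((3 + z²) - 1)*z)*g + 13) + z)² = ((((2 + z²)*z)*g + 13) + z)² = (((z*(2 + z²))*g + 13) + z)² = ((g*z*(2 + z²) + 13) + z)² = ((13 + g*z*(2 + z²)) + z)² = (13 + z + g*z*(2 + z²))²)
c(261, 364) + 2366827 = (13 + 261 + 364*261³ + 2*364*261)² + 2366827 = (13 + 261 + 364*17779581 + 190008)² + 2366827 = (13 + 261 + 6471767484 + 190008)² + 2366827 = 6471957766² + 2366827 = 41886237324887710756 + 2366827 = 41886237324890077583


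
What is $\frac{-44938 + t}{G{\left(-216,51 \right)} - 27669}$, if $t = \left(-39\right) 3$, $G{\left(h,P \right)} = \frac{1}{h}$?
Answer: $\frac{1946376}{1195301} \approx 1.6284$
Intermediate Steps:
$t = -117$
$\frac{-44938 + t}{G{\left(-216,51 \right)} - 27669} = \frac{-44938 - 117}{\frac{1}{-216} - 27669} = - \frac{45055}{- \frac{1}{216} - 27669} = - \frac{45055}{- \frac{5976505}{216}} = \left(-45055\right) \left(- \frac{216}{5976505}\right) = \frac{1946376}{1195301}$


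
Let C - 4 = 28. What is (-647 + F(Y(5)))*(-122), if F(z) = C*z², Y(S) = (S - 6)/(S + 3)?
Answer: 78873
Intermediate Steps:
Y(S) = (-6 + S)/(3 + S)
C = 32 (C = 4 + 28 = 32)
F(z) = 32*z²
(-647 + F(Y(5)))*(-122) = (-647 + 32*((-6 + 5)/(3 + 5))²)*(-122) = (-647 + 32*(-1/8)²)*(-122) = (-647 + 32*((⅛)*(-1))²)*(-122) = (-647 + 32*(-⅛)²)*(-122) = (-647 + 32*(1/64))*(-122) = (-647 + ½)*(-122) = -1293/2*(-122) = 78873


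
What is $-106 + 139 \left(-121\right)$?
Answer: $-16925$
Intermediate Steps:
$-106 + 139 \left(-121\right) = -106 - 16819 = -16925$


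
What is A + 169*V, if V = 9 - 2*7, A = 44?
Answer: -801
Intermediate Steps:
V = -5 (V = 9 - 14 = -5)
A + 169*V = 44 + 169*(-5) = 44 - 845 = -801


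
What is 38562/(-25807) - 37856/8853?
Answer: -101410706/17574567 ≈ -5.7703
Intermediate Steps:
38562/(-25807) - 37856/8853 = 38562*(-1/25807) - 37856*1/8853 = -38562/25807 - 2912/681 = -101410706/17574567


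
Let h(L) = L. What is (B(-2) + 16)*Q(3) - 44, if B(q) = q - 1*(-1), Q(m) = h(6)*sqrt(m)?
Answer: -44 + 90*sqrt(3) ≈ 111.88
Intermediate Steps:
Q(m) = 6*sqrt(m)
B(q) = 1 + q (B(q) = q + 1 = 1 + q)
(B(-2) + 16)*Q(3) - 44 = ((1 - 2) + 16)*(6*sqrt(3)) - 44 = (-1 + 16)*(6*sqrt(3)) - 44 = 15*(6*sqrt(3)) - 44 = 90*sqrt(3) - 44 = -44 + 90*sqrt(3)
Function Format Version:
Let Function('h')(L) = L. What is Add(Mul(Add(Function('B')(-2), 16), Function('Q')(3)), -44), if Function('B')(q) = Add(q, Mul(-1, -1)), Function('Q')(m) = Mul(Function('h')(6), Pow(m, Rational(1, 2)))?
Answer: Add(-44, Mul(90, Pow(3, Rational(1, 2)))) ≈ 111.88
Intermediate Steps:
Function('Q')(m) = Mul(6, Pow(m, Rational(1, 2)))
Function('B')(q) = Add(1, q) (Function('B')(q) = Add(q, 1) = Add(1, q))
Add(Mul(Add(Function('B')(-2), 16), Function('Q')(3)), -44) = Add(Mul(Add(Add(1, -2), 16), Mul(6, Pow(3, Rational(1, 2)))), -44) = Add(Mul(Add(-1, 16), Mul(6, Pow(3, Rational(1, 2)))), -44) = Add(Mul(15, Mul(6, Pow(3, Rational(1, 2)))), -44) = Add(Mul(90, Pow(3, Rational(1, 2))), -44) = Add(-44, Mul(90, Pow(3, Rational(1, 2))))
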